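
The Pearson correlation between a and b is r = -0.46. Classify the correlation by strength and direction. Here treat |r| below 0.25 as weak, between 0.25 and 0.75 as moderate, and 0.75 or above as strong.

r = -0.46 < 0 so the relationship is negative.
|r| = 0.46, which falls in the moderate range.

moderate negative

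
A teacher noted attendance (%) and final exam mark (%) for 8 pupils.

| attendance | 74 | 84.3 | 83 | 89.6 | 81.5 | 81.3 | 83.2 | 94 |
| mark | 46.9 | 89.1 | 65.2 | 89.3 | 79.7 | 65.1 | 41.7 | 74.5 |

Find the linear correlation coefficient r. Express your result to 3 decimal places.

0.547

n = 8, Σx = 670.9, Σy = 551.5, Σx² = 56509.83, Σy² = 40243.19, Σxy = 46655.23
nΣxy − ΣxΣy = 373241.84 − 370001.35 = 3240.49
nΣx² − (Σx)² = 452078.64 − 450106.81 = 1971.83; nΣy² − (Σy)² = 321945.52 − 304152.25 = 17793.27
r = 3240.49 / √(1971.83 × 17793.27) = 3240.49 / 5923.2849 ≈ 0.547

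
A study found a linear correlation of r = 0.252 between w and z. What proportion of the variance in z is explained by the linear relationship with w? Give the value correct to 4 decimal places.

r² = (0.252)² = 0.0635

0.0635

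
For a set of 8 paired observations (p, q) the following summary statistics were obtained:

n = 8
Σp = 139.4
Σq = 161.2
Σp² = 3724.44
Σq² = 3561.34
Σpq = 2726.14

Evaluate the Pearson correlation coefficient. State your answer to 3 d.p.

-0.130

r = (nΣpq − ΣpΣq) / √[(nΣp² − (Σp)²)(nΣq² − (Σq)²)]
Numerator: 8×2726.14 − 139.4×161.2 = -662.16
Denominator: √[(29795.52 − 19432.36)(28490.72 − 25985.44)] = √[10363.16 × 2505.28] = 5095.3525
r = -662.16 / 5095.3525 ≈ -0.130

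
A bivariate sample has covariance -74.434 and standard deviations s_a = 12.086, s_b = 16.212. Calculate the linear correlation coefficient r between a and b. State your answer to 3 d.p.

-0.380

r = Cov(a,b) / (s_a · s_b) = -74.434 / (12.086 × 16.212)
  = -74.434 / 195.9382 ≈ -0.380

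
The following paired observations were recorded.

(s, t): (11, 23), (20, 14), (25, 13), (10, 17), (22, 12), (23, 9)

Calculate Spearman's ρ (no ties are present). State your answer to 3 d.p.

-0.771

Rank s: 2, 3, 6, 1, 4, 5
Rank t: 6, 4, 3, 5, 2, 1
d = rank(s) − rank(t): -4, -1, 3, -4, 2, 4; Σd² = 62
ρ = 1 − 6Σd² / [n(n²−1)] = 1 − 6×62 / (6×35) = 1 − 372/210 ≈ -0.771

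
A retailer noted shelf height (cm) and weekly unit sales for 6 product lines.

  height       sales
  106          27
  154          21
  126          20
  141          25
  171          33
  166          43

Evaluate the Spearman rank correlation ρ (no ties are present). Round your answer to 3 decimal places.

Rank height: 1, 4, 2, 3, 6, 5
Rank sales: 4, 2, 1, 3, 5, 6
d = rank(height) − rank(sales): -3, 2, 1, 0, 1, -1; Σd² = 16
ρ = 1 − 6Σd² / [n(n²−1)] = 1 − 6×16 / (6×35) = 1 − 96/210 ≈ 0.543

0.543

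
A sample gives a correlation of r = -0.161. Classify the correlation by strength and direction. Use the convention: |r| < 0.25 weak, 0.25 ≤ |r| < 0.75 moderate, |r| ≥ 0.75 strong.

weak negative

r = -0.161 < 0 so the relationship is negative.
|r| = 0.161, which falls in the weak range.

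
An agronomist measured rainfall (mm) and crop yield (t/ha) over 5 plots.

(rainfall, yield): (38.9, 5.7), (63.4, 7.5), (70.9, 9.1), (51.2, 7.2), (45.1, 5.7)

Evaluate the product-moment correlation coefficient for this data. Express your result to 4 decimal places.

0.9500

n = 5, Σx = 269.5, Σy = 35.2, Σx² = 15215.03, Σy² = 255.88, Σxy = 1968.13
nΣxy − ΣxΣy = 9840.65 − 9486.4 = 354.25
nΣx² − (Σx)² = 76075.15 − 72630.25 = 3444.9; nΣy² − (Σy)² = 1279.4 − 1239.04 = 40.36
r = 354.25 / √(3444.9 × 40.36) = 354.25 / 372.8755 ≈ 0.9500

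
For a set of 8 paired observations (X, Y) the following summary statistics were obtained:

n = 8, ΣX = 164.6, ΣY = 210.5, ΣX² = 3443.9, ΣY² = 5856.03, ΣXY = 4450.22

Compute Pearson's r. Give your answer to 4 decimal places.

r = (nΣXY − ΣXΣY) / √[(nΣX² − (ΣX)²)(nΣY² − (ΣY)²)]
Numerator: 8×4450.22 − 164.6×210.5 = 953.46
Denominator: √[(27551.2 − 27093.16)(46848.24 − 44310.25)] = √[458.04 × 2537.99] = 1078.1934
r = 953.46 / 1078.1934 ≈ 0.8843

0.8843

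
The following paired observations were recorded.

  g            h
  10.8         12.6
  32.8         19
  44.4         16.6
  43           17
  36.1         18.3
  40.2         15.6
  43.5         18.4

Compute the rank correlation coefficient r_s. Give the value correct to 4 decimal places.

Rank g: 1, 2, 7, 5, 3, 4, 6
Rank h: 1, 7, 3, 4, 5, 2, 6
d = rank(g) − rank(h): 0, -5, 4, 1, -2, 2, 0; Σd² = 50
ρ = 1 − 6Σd² / [n(n²−1)] = 1 − 6×50 / (7×48) = 1 − 300/336 ≈ 0.1071

0.1071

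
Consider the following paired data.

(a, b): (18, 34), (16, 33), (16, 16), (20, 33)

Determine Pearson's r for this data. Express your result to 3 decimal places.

n = 4, Σa = 70, Σb = 116, Σa² = 1236, Σb² = 3590, Σab = 2056
nΣab − ΣaΣb = 8224 − 8120 = 104
nΣa² − (Σa)² = 4944 − 4900 = 44; nΣb² − (Σb)² = 14360 − 13456 = 904
r = 104 / √(44 × 904) = 104 / 199.4392 ≈ 0.521

0.521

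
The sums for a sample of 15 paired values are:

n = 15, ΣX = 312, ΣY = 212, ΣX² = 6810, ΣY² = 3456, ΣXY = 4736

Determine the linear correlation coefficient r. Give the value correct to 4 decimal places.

0.8505

r = (nΣXY − ΣXΣY) / √[(nΣX² − (ΣX)²)(nΣY² − (ΣY)²)]
Numerator: 15×4736 − 312×212 = 4896
Denominator: √[(102150 − 97344)(51840 − 44944)] = √[4806 × 6896] = 5756.9242
r = 4896 / 5756.9242 ≈ 0.8505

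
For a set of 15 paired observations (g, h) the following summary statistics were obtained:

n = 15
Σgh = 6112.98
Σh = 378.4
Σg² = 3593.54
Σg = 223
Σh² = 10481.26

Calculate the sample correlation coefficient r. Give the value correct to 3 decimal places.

r = (nΣgh − ΣgΣh) / √[(nΣg² − (Σg)²)(nΣh² − (Σh)²)]
Numerator: 15×6112.98 − 223×378.4 = 7311.5
Denominator: √[(53903.1 − 49729)(157218.9 − 143186.56)] = √[4174.1 × 14032.34] = 7653.2601
r = 7311.5 / 7653.2601 ≈ 0.955

0.955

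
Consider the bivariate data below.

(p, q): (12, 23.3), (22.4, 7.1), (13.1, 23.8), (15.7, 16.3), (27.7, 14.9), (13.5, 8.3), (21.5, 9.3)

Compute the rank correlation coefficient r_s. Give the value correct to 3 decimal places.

-0.607

Rank p: 1, 6, 2, 4, 7, 3, 5
Rank q: 6, 1, 7, 5, 4, 2, 3
d = rank(p) − rank(q): -5, 5, -5, -1, 3, 1, 2; Σd² = 90
ρ = 1 − 6Σd² / [n(n²−1)] = 1 − 6×90 / (7×48) = 1 − 540/336 ≈ -0.607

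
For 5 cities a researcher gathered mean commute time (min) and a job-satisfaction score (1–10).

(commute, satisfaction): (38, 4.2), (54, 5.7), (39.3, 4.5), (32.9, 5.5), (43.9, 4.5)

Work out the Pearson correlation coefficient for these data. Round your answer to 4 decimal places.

n = 5, Σx = 208.1, Σy = 24.4, Σx² = 8914.11, Σy² = 120.88, Σxy = 1022.75
nΣxy − ΣxΣy = 5113.75 − 5077.64 = 36.11
nΣx² − (Σx)² = 44570.55 − 43305.61 = 1264.94; nΣy² − (Σy)² = 604.4 − 595.36 = 9.04
r = 36.11 / √(1264.94 × 9.04) = 36.11 / 106.9348 ≈ 0.3377

0.3377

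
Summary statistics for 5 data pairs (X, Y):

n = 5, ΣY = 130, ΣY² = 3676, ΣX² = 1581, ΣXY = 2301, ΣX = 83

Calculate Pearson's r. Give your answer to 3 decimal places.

r = (nΣXY − ΣXΣY) / √[(nΣX² − (ΣX)²)(nΣY² − (ΣY)²)]
Numerator: 5×2301 − 83×130 = 715
Denominator: √[(7905 − 6889)(18380 − 16900)] = √[1016 × 1480] = 1226.2463
r = 715 / 1226.2463 ≈ 0.583

0.583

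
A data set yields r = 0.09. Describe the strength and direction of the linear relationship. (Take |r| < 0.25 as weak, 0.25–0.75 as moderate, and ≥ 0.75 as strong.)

r = 0.09 > 0 so the relationship is positive.
|r| = 0.09, which falls in the weak range.

weak positive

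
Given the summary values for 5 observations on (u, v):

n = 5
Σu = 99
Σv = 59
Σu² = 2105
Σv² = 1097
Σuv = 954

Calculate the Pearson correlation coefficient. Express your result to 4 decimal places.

r = (nΣuv − ΣuΣv) / √[(nΣu² − (Σu)²)(nΣv² − (Σv)²)]
Numerator: 5×954 − 99×59 = -1071
Denominator: √[(10525 − 9801)(5485 − 3481)] = √[724 × 2004] = 1204.5314
r = -1071 / 1204.5314 ≈ -0.8891

-0.8891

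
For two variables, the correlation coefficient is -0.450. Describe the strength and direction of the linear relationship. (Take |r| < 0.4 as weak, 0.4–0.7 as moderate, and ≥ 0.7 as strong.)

r = -0.450 < 0 so the relationship is negative.
|r| = 0.450, which falls in the moderate range.

moderate negative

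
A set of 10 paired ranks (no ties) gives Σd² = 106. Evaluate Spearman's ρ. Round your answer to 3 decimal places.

0.358

ρ = 1 − 6Σd² / [n(n²−1)] = 1 − 6×106 / (10×99)
  = 1 − 636/990 = 1 − 0.6424 ≈ 0.358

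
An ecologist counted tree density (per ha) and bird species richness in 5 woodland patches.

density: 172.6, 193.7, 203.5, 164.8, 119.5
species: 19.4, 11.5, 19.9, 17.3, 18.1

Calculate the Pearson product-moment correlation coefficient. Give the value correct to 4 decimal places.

n = 5, Σx = 854.1, Σy = 86.2, Σx² = 150161.99, Σy² = 1531.52, Σxy = 14639.63
nΣxy − ΣxΣy = 73198.15 − 73623.42 = -425.27
nΣx² − (Σx)² = 750809.95 − 729486.81 = 21323.14; nΣy² − (Σy)² = 7657.6 − 7430.44 = 227.16
r = -425.27 / √(21323.14 × 227.16) = -425.27 / 2200.8554 ≈ -0.1932

-0.1932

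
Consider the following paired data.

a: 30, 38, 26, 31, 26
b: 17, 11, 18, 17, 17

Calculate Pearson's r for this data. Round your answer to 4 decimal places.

-0.9163

n = 5, Σa = 151, Σb = 80, Σa² = 4657, Σb² = 1312, Σab = 2365
nΣab − ΣaΣb = 11825 − 12080 = -255
nΣa² − (Σa)² = 23285 − 22801 = 484; nΣb² − (Σb)² = 6560 − 6400 = 160
r = -255 / √(484 × 160) = -255 / 278.2804 ≈ -0.9163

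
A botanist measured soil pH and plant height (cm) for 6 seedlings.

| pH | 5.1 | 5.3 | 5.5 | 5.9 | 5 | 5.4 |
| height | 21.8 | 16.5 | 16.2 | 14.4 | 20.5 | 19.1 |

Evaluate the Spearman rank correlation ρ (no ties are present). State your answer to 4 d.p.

-0.8857

Rank pH: 2, 3, 5, 6, 1, 4
Rank height: 6, 3, 2, 1, 5, 4
d = rank(pH) − rank(height): -4, 0, 3, 5, -4, 0; Σd² = 66
ρ = 1 − 6Σd² / [n(n²−1)] = 1 − 6×66 / (6×35) = 1 − 396/210 ≈ -0.8857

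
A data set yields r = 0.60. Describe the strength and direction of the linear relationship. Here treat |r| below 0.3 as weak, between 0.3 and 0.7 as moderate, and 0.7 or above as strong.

moderate positive

r = 0.60 > 0 so the relationship is positive.
|r| = 0.60, which falls in the moderate range.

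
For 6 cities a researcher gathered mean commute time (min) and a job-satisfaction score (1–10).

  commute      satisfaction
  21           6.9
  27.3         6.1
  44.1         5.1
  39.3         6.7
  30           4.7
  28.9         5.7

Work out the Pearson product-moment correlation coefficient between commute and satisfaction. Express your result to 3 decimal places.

n = 6, Σx = 190.6, Σy = 35.2, Σx² = 6410.8, Σy² = 210.3, Σxy = 1105.38
nΣxy − ΣxΣy = 6632.28 − 6709.12 = -76.84
nΣx² − (Σx)² = 38464.8 − 36328.36 = 2136.44; nΣy² − (Σy)² = 1261.8 − 1239.04 = 22.76
r = -76.84 / √(2136.44 × 22.76) = -76.84 / 220.5116 ≈ -0.348

-0.348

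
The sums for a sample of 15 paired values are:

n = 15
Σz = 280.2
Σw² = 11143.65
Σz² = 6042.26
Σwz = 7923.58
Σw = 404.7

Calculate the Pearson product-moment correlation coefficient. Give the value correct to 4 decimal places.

0.8534

r = (nΣwz − ΣwΣz) / √[(nΣw² − (Σw)²)(nΣz² − (Σz)²)]
Numerator: 15×7923.58 − 404.7×280.2 = 5456.76
Denominator: √[(167154.75 − 163782.09)(90633.9 − 78512.04)] = √[3372.66 × 12121.86] = 6393.9747
r = 5456.76 / 6393.9747 ≈ 0.8534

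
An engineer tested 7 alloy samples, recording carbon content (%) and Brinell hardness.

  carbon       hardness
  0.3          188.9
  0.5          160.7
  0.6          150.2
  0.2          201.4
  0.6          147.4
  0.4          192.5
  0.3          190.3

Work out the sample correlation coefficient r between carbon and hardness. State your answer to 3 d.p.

-0.956

n = 7, Σx = 2.9, Σy = 1231.4, Σx² = 1.35, Σy² = 219626.8, Σxy = 489.95
nΣxy − ΣxΣy = 3429.65 − 3571.06 = -141.41
nΣx² − (Σx)² = 9.45 − 8.41 = 1.04; nΣy² − (Σy)² = 1537387.6 − 1516345.96 = 21041.64
r = -141.41 / √(1.04 × 21041.64) = -141.41 / 147.9301 ≈ -0.956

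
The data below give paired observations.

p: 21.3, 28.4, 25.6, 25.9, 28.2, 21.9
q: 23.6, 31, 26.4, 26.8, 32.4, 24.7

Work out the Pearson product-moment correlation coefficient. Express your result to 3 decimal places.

n = 6, Σp = 151.3, Σq = 164.9, Σp² = 3861.27, Σq² = 4593.01, Σpq = 4207.65
nΣpq − ΣpΣq = 25245.9 − 24949.37 = 296.53
nΣp² − (Σp)² = 23167.62 − 22891.69 = 275.93; nΣq² − (Σq)² = 27558.06 − 27192.01 = 366.05
r = 296.53 / √(275.93 × 366.05) = 296.53 / 317.8115 ≈ 0.933

0.933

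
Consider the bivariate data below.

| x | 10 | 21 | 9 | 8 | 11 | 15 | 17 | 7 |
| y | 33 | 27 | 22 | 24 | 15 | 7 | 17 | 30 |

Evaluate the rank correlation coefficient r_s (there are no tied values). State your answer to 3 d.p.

Rank x: 4, 8, 3, 2, 5, 6, 7, 1
Rank y: 8, 6, 4, 5, 2, 1, 3, 7
d = rank(x) − rank(y): -4, 2, -1, -3, 3, 5, 4, -6; Σd² = 116
ρ = 1 − 6Σd² / [n(n²−1)] = 1 − 6×116 / (8×63) = 1 − 696/504 ≈ -0.381

-0.381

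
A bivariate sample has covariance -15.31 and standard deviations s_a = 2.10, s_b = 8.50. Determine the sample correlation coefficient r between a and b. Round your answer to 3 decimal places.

-0.858

r = Cov(a,b) / (s_a · s_b) = -15.31 / (2.10 × 8.50)
  = -15.31 / 17.8500 ≈ -0.858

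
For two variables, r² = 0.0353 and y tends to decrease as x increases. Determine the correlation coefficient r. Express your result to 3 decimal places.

|r| = √0.0353 = 0.188
The association is negative, so r = −0.188.

-0.188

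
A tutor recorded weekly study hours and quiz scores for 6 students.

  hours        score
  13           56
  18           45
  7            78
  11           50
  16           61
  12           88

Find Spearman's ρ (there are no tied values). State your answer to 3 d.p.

-0.486

Rank hours: 4, 6, 1, 2, 5, 3
Rank score: 3, 1, 5, 2, 4, 6
d = rank(hours) − rank(score): 1, 5, -4, 0, 1, -3; Σd² = 52
ρ = 1 − 6Σd² / [n(n²−1)] = 1 − 6×52 / (6×35) = 1 − 312/210 ≈ -0.486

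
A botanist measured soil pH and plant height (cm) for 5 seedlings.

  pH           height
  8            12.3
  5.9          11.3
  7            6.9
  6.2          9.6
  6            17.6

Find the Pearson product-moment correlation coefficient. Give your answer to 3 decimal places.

-0.249

n = 5, Σx = 33.1, Σy = 57.7, Σx² = 222.25, Σy² = 728.51, Σxy = 378.49
nΣxy − ΣxΣy = 1892.45 − 1909.87 = -17.42
nΣx² − (Σx)² = 1111.25 − 1095.61 = 15.64; nΣy² − (Σy)² = 3642.55 − 3329.29 = 313.26
r = -17.42 / √(15.64 × 313.26) = -17.42 / 69.9956 ≈ -0.249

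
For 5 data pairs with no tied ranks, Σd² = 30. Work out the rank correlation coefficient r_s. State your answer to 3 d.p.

ρ = 1 − 6Σd² / [n(n²−1)] = 1 − 6×30 / (5×24)
  = 1 − 180/120 = 1 − 1.5000 ≈ -0.500

-0.500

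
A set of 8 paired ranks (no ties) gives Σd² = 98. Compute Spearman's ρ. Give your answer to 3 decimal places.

-0.167

ρ = 1 − 6Σd² / [n(n²−1)] = 1 − 6×98 / (8×63)
  = 1 − 588/504 = 1 − 1.1667 ≈ -0.167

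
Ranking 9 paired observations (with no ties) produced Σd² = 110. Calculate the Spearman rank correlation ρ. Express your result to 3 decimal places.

ρ = 1 − 6Σd² / [n(n²−1)] = 1 − 6×110 / (9×80)
  = 1 − 660/720 = 1 − 0.9167 ≈ 0.083

0.083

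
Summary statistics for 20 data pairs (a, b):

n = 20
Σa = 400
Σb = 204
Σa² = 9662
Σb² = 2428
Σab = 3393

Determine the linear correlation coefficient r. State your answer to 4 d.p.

-0.9044

r = (nΣab − ΣaΣb) / √[(nΣa² − (Σa)²)(nΣb² − (Σb)²)]
Numerator: 20×3393 − 400×204 = -13740
Denominator: √[(193240 − 160000)(48560 − 41616)] = √[33240 × 6944] = 15192.7140
r = -13740 / 15192.7140 ≈ -0.9044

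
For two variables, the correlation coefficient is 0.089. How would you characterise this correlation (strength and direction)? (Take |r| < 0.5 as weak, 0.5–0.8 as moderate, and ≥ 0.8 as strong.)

r = 0.089 > 0 so the relationship is positive.
|r| = 0.089, which falls in the weak range.

weak positive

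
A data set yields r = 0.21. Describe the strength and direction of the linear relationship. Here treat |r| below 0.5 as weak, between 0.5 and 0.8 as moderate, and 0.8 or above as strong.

weak positive

r = 0.21 > 0 so the relationship is positive.
|r| = 0.21, which falls in the weak range.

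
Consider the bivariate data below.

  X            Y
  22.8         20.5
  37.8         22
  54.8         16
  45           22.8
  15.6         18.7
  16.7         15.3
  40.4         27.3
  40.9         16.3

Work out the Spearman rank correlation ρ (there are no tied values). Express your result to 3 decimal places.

Rank X: 3, 4, 8, 7, 1, 2, 5, 6
Rank Y: 5, 6, 2, 7, 4, 1, 8, 3
d = rank(X) − rank(Y): -2, -2, 6, 0, -3, 1, -3, 3; Σd² = 72
ρ = 1 − 6Σd² / [n(n²−1)] = 1 − 6×72 / (8×63) = 1 − 432/504 ≈ 0.143

0.143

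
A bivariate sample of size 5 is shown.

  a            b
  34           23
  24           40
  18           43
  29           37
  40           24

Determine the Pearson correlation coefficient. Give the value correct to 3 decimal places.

-0.926

n = 5, Σa = 145, Σb = 167, Σa² = 4497, Σb² = 5923, Σab = 4549
nΣab − ΣaΣb = 22745 − 24215 = -1470
nΣa² − (Σa)² = 22485 − 21025 = 1460; nΣb² − (Σb)² = 29615 − 27889 = 1726
r = -1470 / √(1460 × 1726) = -1470 / 1587.4382 ≈ -0.926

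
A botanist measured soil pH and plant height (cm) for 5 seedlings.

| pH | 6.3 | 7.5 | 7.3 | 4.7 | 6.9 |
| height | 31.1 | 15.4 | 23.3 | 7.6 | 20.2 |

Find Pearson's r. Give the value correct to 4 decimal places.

0.4635

n = 5, Σx = 32.7, Σy = 97.6, Σx² = 218.93, Σy² = 2213.06, Σxy = 656.62
nΣxy − ΣxΣy = 3283.1 − 3191.52 = 91.58
nΣx² − (Σx)² = 1094.65 − 1069.29 = 25.36; nΣy² − (Σy)² = 11065.3 − 9525.76 = 1539.54
r = 91.58 / √(25.36 × 1539.54) = 91.58 / 197.5923 ≈ 0.4635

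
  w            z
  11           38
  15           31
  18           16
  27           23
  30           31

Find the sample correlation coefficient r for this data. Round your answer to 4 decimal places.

n = 5, Σw = 101, Σz = 139, Σw² = 2299, Σz² = 4151, Σwz = 2722
nΣwz − ΣwΣz = 13610 − 14039 = -429
nΣw² − (Σw)² = 11495 − 10201 = 1294; nΣz² − (Σz)² = 20755 − 19321 = 1434
r = -429 / √(1294 × 1434) = -429 / 1362.2026 ≈ -0.3149

-0.3149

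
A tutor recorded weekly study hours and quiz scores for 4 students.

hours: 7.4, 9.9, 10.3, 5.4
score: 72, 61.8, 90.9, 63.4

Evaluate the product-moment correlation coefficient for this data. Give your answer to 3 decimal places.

n = 4, Σx = 33, Σy = 288.1, Σx² = 288.02, Σy² = 21285.61, Σxy = 2423.25
nΣxy − ΣxΣy = 9693 − 9507.3 = 185.7
nΣx² − (Σx)² = 1152.08 − 1089 = 63.08; nΣy² − (Σy)² = 85142.44 − 83001.61 = 2140.83
r = 185.7 / √(63.08 × 2140.83) = 185.7 / 367.4827 ≈ 0.505

0.505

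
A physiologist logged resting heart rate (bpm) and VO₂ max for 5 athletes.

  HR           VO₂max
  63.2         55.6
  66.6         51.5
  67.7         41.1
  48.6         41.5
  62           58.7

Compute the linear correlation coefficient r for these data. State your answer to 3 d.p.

n = 5, Σx = 308.1, Σy = 248.4, Σx² = 19219.05, Σy² = 12600.76, Σxy = 15382.59
nΣxy − ΣxΣy = 76912.95 − 76532.04 = 380.91
nΣx² − (Σx)² = 96095.25 − 94925.61 = 1169.64; nΣy² − (Σy)² = 63003.8 − 61702.56 = 1301.24
r = 380.91 / √(1169.64 × 1301.24) = 380.91 / 1233.6865 ≈ 0.309

0.309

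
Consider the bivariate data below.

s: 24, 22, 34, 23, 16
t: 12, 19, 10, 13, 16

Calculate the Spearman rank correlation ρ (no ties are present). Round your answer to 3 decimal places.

Rank s: 4, 2, 5, 3, 1
Rank t: 2, 5, 1, 3, 4
d = rank(s) − rank(t): 2, -3, 4, 0, -3; Σd² = 38
ρ = 1 − 6Σd² / [n(n²−1)] = 1 − 6×38 / (5×24) = 1 − 228/120 ≈ -0.900

-0.900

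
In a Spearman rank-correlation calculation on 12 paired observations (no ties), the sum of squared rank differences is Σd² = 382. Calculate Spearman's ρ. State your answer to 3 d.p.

-0.336

ρ = 1 − 6Σd² / [n(n²−1)] = 1 − 6×382 / (12×143)
  = 1 − 2292/1716 = 1 − 1.3357 ≈ -0.336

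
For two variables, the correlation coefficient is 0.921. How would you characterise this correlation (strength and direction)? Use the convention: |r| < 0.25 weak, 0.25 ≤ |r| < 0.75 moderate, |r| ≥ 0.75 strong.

r = 0.921 > 0 so the relationship is positive.
|r| = 0.921, which falls in the strong range.

strong positive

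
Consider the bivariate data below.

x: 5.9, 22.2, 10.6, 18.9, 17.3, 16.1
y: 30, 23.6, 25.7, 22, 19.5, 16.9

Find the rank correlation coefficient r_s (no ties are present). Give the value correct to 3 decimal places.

-0.429

Rank x: 1, 6, 2, 5, 4, 3
Rank y: 6, 4, 5, 3, 2, 1
d = rank(x) − rank(y): -5, 2, -3, 2, 2, 2; Σd² = 50
ρ = 1 − 6Σd² / [n(n²−1)] = 1 − 6×50 / (6×35) = 1 − 300/210 ≈ -0.429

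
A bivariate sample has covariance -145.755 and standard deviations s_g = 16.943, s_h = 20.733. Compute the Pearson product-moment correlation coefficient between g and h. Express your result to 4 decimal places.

-0.4149

r = Cov(g,h) / (s_g · s_h) = -145.755 / (16.943 × 20.733)
  = -145.755 / 351.2792 ≈ -0.4149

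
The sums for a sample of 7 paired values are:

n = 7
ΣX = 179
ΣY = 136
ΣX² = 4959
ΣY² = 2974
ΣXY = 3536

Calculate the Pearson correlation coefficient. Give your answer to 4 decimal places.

r = (nΣXY − ΣXΣY) / √[(nΣX² − (ΣX)²)(nΣY² − (ΣY)²)]
Numerator: 7×3536 − 179×136 = 408
Denominator: √[(34713 − 32041)(20818 − 18496)] = √[2672 × 2322] = 2490.8601
r = 408 / 2490.8601 ≈ 0.1638

0.1638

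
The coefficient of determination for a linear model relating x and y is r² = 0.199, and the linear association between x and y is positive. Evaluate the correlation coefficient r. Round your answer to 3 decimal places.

0.446

|r| = √0.199 = 0.446
The association is positive, so r = 0.446.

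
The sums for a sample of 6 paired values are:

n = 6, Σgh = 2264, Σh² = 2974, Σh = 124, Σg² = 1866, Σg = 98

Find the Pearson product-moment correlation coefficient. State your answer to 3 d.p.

r = (nΣgh − ΣgΣh) / √[(nΣg² − (Σg)²)(nΣh² − (Σh)²)]
Numerator: 6×2264 − 98×124 = 1432
Denominator: √[(11196 − 9604)(17844 − 15376)] = √[1592 × 2468] = 1982.1847
r = 1432 / 1982.1847 ≈ 0.722

0.722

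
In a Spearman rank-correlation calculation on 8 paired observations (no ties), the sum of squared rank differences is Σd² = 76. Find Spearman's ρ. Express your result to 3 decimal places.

0.095

ρ = 1 − 6Σd² / [n(n²−1)] = 1 − 6×76 / (8×63)
  = 1 − 456/504 = 1 − 0.9048 ≈ 0.095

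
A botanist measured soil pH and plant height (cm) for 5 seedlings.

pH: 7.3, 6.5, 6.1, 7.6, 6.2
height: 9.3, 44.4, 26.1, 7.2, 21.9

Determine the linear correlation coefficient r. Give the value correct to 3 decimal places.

n = 5, Σx = 33.7, Σy = 108.9, Σx² = 228.95, Σy² = 3270.51, Σxy = 706.2
nΣxy − ΣxΣy = 3531 − 3669.93 = -138.93
nΣx² − (Σx)² = 1144.75 − 1135.69 = 9.06; nΣy² − (Σy)² = 16352.55 − 11859.21 = 4493.34
r = -138.93 / √(9.06 × 4493.34) = -138.93 / 201.7664 ≈ -0.689

-0.689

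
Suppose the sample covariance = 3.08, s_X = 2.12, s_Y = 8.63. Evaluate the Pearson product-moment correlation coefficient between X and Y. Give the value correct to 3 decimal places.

r = Cov(X,Y) / (s_X · s_Y) = 3.08 / (2.12 × 8.63)
  = 3.08 / 18.2956 ≈ 0.168

0.168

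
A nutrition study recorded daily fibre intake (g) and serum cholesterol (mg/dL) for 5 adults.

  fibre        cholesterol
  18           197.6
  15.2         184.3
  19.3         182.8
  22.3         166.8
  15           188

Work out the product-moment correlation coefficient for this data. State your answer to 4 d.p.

-0.6508

n = 5, Σx = 89.8, Σy = 919.5, Σx² = 1649.82, Σy² = 169594.33, Σxy = 16425.84
nΣxy − ΣxΣy = 82129.2 − 82571.1 = -441.9
nΣx² − (Σx)² = 8249.1 − 8064.04 = 185.06; nΣy² − (Σy)² = 847971.65 − 845480.25 = 2491.4
r = -441.9 / √(185.06 × 2491.4) = -441.9 / 679.0129 ≈ -0.6508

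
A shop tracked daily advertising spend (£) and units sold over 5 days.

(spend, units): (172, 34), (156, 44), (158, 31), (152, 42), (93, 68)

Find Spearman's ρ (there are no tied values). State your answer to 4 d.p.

-0.8000

Rank spend: 5, 3, 4, 2, 1
Rank units: 2, 4, 1, 3, 5
d = rank(spend) − rank(units): 3, -1, 3, -1, -4; Σd² = 36
ρ = 1 − 6Σd² / [n(n²−1)] = 1 − 6×36 / (5×24) = 1 − 216/120 ≈ -0.8000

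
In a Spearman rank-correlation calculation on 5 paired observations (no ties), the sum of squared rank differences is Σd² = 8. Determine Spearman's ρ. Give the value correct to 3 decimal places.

0.600

ρ = 1 − 6Σd² / [n(n²−1)] = 1 − 6×8 / (5×24)
  = 1 − 48/120 = 1 − 0.4000 ≈ 0.600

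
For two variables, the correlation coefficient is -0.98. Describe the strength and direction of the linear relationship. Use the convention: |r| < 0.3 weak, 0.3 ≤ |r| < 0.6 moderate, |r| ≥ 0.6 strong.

r = -0.98 < 0 so the relationship is negative.
|r| = 0.98, which falls in the strong range.

strong negative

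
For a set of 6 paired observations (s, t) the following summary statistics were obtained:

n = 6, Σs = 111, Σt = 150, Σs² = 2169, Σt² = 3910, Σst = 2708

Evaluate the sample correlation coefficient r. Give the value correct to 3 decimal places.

-0.493

r = (nΣst − ΣsΣt) / √[(nΣs² − (Σs)²)(nΣt² − (Σt)²)]
Numerator: 6×2708 − 111×150 = -402
Denominator: √[(13014 − 12321)(23460 − 22500)] = √[693 × 960] = 815.6470
r = -402 / 815.6470 ≈ -0.493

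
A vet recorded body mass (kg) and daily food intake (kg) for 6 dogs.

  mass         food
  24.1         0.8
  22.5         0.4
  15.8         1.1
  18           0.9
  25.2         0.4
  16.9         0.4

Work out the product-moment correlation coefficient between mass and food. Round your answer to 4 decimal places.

n = 6, Σx = 122.5, Σy = 4, Σx² = 2581.35, Σy² = 3.14, Σxy = 78.7
nΣxy − ΣxΣy = 472.2 − 490 = -17.8
nΣx² − (Σx)² = 15488.1 − 15006.25 = 481.85; nΣy² − (Σy)² = 18.84 − 16 = 2.84
r = -17.8 / √(481.85 × 2.84) = -17.8 / 36.9926 ≈ -0.4812

-0.4812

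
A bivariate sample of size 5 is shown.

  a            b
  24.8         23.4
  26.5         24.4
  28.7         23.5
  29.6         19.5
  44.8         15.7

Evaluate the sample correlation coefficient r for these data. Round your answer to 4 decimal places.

-0.9123

n = 5, Σa = 154.4, Σb = 106.5, Σa² = 5024.18, Σb² = 2321.91, Σab = 3181.93
nΣab − ΣaΣb = 15909.65 − 16443.6 = -533.95
nΣa² − (Σa)² = 25120.9 − 23839.36 = 1281.54; nΣb² − (Σb)² = 11609.55 − 11342.25 = 267.3
r = -533.95 / √(1281.54 × 267.3) = -533.95 / 585.2825 ≈ -0.9123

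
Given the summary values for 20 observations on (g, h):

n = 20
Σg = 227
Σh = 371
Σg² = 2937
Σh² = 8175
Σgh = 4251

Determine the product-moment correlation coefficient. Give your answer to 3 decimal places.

r = (nΣgh − ΣgΣh) / √[(nΣg² − (Σg)²)(nΣh² − (Σh)²)]
Numerator: 20×4251 − 227×371 = 803
Denominator: √[(58740 − 51529)(163500 − 137641)] = √[7211 × 25859] = 13655.3744
r = 803 / 13655.3744 ≈ 0.059

0.059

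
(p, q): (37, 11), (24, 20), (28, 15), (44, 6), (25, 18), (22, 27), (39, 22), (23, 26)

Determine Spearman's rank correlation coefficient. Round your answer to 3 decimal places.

Rank p: 6, 3, 5, 8, 4, 1, 7, 2
Rank q: 2, 5, 3, 1, 4, 8, 6, 7
d = rank(p) − rank(q): 4, -2, 2, 7, 0, -7, 1, -5; Σd² = 148
ρ = 1 − 6Σd² / [n(n²−1)] = 1 − 6×148 / (8×63) = 1 − 888/504 ≈ -0.762

-0.762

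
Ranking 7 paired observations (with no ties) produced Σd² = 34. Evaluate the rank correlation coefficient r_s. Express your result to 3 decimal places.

0.393

ρ = 1 − 6Σd² / [n(n²−1)] = 1 − 6×34 / (7×48)
  = 1 − 204/336 = 1 − 0.6071 ≈ 0.393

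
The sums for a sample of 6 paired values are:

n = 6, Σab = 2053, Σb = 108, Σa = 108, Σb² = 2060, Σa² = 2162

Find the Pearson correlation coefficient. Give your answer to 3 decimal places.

r = (nΣab − ΣaΣb) / √[(nΣa² − (Σa)²)(nΣb² − (Σb)²)]
Numerator: 6×2053 − 108×108 = 654
Denominator: √[(12972 − 11664)(12360 − 11664)] = √[1308 × 696] = 954.1321
r = 654 / 954.1321 ≈ 0.685

0.685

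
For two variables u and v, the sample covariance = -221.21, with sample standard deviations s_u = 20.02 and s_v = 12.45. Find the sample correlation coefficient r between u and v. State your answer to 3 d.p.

-0.888

r = Cov(u,v) / (s_u · s_v) = -221.21 / (20.02 × 12.45)
  = -221.21 / 249.2490 ≈ -0.888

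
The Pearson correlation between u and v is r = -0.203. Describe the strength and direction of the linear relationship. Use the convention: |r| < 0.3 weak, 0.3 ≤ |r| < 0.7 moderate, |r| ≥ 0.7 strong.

r = -0.203 < 0 so the relationship is negative.
|r| = 0.203, which falls in the weak range.

weak negative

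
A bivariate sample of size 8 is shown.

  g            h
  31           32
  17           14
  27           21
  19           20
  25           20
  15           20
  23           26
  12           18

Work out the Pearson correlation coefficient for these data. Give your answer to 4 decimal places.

0.7274

n = 8, Σg = 169, Σh = 171, Σg² = 3863, Σh² = 3861, Σgh = 3791
nΣgh − ΣgΣh = 30328 − 28899 = 1429
nΣg² − (Σg)² = 30904 − 28561 = 2343; nΣh² − (Σh)² = 30888 − 29241 = 1647
r = 1429 / √(2343 × 1647) = 1429 / 1964.4137 ≈ 0.7274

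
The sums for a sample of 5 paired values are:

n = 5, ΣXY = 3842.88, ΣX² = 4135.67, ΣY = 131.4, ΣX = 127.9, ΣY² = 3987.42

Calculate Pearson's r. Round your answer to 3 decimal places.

0.709

r = (nΣXY − ΣXΣY) / √[(nΣX² − (ΣX)²)(nΣY² − (ΣY)²)]
Numerator: 5×3842.88 − 127.9×131.4 = 2408.34
Denominator: √[(20678.35 − 16358.41)(19937.1 − 17265.96)] = √[4319.94 × 2671.14] = 3396.9346
r = 2408.34 / 3396.9346 ≈ 0.709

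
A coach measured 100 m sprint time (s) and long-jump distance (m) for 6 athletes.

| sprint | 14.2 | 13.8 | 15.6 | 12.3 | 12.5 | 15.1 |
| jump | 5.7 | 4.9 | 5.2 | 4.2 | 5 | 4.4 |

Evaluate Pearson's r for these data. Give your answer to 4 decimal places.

0.3105

n = 6, Σx = 83.5, Σy = 29.4, Σx² = 1170.99, Σy² = 145.54, Σxy = 410.28
nΣxy − ΣxΣy = 2461.68 − 2454.9 = 6.78
nΣx² − (Σx)² = 7025.94 − 6972.25 = 53.69; nΣy² − (Σy)² = 873.24 − 864.36 = 8.88
r = 6.78 / √(53.69 × 8.88) = 6.78 / 21.8350 ≈ 0.3105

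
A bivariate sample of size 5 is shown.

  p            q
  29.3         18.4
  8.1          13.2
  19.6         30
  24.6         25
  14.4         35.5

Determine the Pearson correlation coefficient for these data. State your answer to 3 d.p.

n = 5, Σp = 96, Σq = 122.1, Σp² = 2120.78, Σq² = 3298.05, Σpq = 2360.24
nΣpq − ΣpΣq = 11801.2 − 11721.6 = 79.6
nΣp² − (Σp)² = 10603.9 − 9216 = 1387.9; nΣq² − (Σq)² = 16490.25 − 14908.41 = 1581.84
r = 79.6 / √(1387.9 × 1581.84) = 79.6 / 1481.7003 ≈ 0.054

0.054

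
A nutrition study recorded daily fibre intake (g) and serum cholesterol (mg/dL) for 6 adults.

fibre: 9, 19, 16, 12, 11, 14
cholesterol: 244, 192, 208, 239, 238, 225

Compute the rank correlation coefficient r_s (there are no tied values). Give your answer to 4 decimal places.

Rank fibre: 1, 6, 5, 3, 2, 4
Rank cholesterol: 6, 1, 2, 5, 4, 3
d = rank(fibre) − rank(cholesterol): -5, 5, 3, -2, -2, 1; Σd² = 68
ρ = 1 − 6Σd² / [n(n²−1)] = 1 − 6×68 / (6×35) = 1 − 408/210 ≈ -0.9429

-0.9429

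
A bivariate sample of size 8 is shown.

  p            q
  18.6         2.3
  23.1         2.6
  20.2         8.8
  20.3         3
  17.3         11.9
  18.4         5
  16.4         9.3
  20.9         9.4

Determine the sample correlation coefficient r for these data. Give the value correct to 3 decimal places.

-0.466

n = 8, Σp = 155.2, Σq = 52.3, Σp² = 3043.32, Σq² = 439.95, Σpq = 988.35
nΣpq − ΣpΣq = 7906.8 − 8116.96 = -210.16
nΣp² − (Σp)² = 24346.56 − 24087.04 = 259.52; nΣq² − (Σq)² = 3519.6 − 2735.29 = 784.31
r = -210.16 / √(259.52 × 784.31) = -210.16 / 451.1587 ≈ -0.466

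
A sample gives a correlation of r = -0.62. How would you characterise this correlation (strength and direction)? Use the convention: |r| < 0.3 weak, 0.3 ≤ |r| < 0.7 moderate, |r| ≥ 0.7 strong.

moderate negative

r = -0.62 < 0 so the relationship is negative.
|r| = 0.62, which falls in the moderate range.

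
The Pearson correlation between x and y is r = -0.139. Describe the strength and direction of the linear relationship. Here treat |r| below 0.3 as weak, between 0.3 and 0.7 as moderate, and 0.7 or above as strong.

weak negative

r = -0.139 < 0 so the relationship is negative.
|r| = 0.139, which falls in the weak range.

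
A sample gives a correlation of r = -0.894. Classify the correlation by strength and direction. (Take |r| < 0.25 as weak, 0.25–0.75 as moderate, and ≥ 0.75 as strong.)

strong negative

r = -0.894 < 0 so the relationship is negative.
|r| = 0.894, which falls in the strong range.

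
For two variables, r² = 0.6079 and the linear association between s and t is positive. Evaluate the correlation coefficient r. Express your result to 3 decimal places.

|r| = √0.6079 = 0.780
The association is positive, so r = 0.780.

0.780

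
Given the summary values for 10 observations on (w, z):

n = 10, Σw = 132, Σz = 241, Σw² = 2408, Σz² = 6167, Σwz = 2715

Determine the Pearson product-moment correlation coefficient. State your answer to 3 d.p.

-0.954

r = (nΣwz − ΣwΣz) / √[(nΣw² − (Σw)²)(nΣz² − (Σz)²)]
Numerator: 10×2715 − 132×241 = -4662
Denominator: √[(24080 − 17424)(61670 − 58081)] = √[6656 × 3589] = 4887.5744
r = -4662 / 4887.5744 ≈ -0.954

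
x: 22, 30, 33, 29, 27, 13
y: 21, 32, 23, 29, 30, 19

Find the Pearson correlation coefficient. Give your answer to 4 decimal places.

0.6553

n = 6, Σx = 154, Σy = 154, Σx² = 4212, Σy² = 4096, Σxy = 4079
nΣxy − ΣxΣy = 24474 − 23716 = 758
nΣx² − (Σx)² = 25272 − 23716 = 1556; nΣy² − (Σy)² = 24576 − 23716 = 860
r = 758 / √(1556 × 860) = 758 / 1156.7887 ≈ 0.6553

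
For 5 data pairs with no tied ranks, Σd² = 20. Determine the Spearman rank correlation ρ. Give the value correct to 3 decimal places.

0.000

ρ = 1 − 6Σd² / [n(n²−1)] = 1 − 6×20 / (5×24)
  = 1 − 120/120 = 1 − 1.0000 ≈ 0.000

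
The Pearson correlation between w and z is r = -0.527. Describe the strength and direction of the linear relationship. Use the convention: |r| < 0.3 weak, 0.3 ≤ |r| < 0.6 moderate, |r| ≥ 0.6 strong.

moderate negative

r = -0.527 < 0 so the relationship is negative.
|r| = 0.527, which falls in the moderate range.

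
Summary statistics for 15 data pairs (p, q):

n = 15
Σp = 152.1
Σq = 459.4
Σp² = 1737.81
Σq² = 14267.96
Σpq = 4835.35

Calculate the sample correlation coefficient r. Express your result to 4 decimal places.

0.8996

r = (nΣpq − ΣpΣq) / √[(nΣp² − (Σp)²)(nΣq² − (Σq)²)]
Numerator: 15×4835.35 − 152.1×459.4 = 2655.51
Denominator: √[(26067.15 − 23134.41)(214019.4 − 211048.36)] = √[2932.74 × 2971.04] = 2951.8279
r = 2655.51 / 2951.8279 ≈ 0.8996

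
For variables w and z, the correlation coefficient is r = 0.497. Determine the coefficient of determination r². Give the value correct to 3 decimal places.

0.247

r² = (0.497)² = 0.247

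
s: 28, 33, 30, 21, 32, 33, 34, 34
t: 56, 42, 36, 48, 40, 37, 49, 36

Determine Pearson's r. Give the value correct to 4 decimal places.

-0.4525

n = 8, Σs = 245, Σt = 344, Σs² = 7639, Σt² = 15166, Σst = 10433
nΣst − ΣsΣt = 83464 − 84280 = -816
nΣs² − (Σs)² = 61112 − 60025 = 1087; nΣt² − (Σt)² = 121328 − 118336 = 2992
r = -816 / √(1087 × 2992) = -816 / 1803.4145 ≈ -0.4525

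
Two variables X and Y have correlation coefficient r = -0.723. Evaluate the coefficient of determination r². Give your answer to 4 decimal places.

r² = (-0.723)² = 0.5227

0.5227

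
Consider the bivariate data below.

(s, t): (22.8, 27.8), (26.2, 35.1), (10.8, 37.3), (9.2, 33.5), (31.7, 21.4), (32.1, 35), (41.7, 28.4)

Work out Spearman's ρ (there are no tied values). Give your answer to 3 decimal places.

-0.286

Rank s: 3, 4, 2, 1, 5, 6, 7
Rank t: 2, 6, 7, 4, 1, 5, 3
d = rank(s) − rank(t): 1, -2, -5, -3, 4, 1, 4; Σd² = 72
ρ = 1 − 6Σd² / [n(n²−1)] = 1 − 6×72 / (7×48) = 1 − 432/336 ≈ -0.286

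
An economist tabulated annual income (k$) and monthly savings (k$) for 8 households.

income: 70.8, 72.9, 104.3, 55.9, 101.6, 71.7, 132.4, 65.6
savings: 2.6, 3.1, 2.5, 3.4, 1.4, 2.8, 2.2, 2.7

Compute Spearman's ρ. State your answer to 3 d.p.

Rank income: 3, 5, 7, 1, 6, 4, 8, 2
Rank savings: 4, 7, 3, 8, 1, 6, 2, 5
d = rank(income) − rank(savings): -1, -2, 4, -7, 5, -2, 6, -3; Σd² = 144
ρ = 1 − 6Σd² / [n(n²−1)] = 1 − 6×144 / (8×63) = 1 − 864/504 ≈ -0.714

-0.714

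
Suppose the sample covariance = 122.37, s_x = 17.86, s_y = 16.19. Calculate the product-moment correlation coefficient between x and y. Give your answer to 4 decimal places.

0.4232

r = Cov(x,y) / (s_x · s_y) = 122.37 / (17.86 × 16.19)
  = 122.37 / 289.1534 ≈ 0.4232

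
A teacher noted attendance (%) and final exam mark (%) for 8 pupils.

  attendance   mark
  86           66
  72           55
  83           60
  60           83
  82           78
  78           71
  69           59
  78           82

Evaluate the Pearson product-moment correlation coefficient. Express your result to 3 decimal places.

n = 8, Σx = 608, Σy = 554, Σx² = 46722, Σy² = 39200, Σxy = 41997
nΣxy − ΣxΣy = 335976 − 336832 = -856
nΣx² − (Σx)² = 373776 − 369664 = 4112; nΣy² − (Σy)² = 313600 − 306916 = 6684
r = -856 / √(4112 × 6684) = -856 / 5242.5765 ≈ -0.163

-0.163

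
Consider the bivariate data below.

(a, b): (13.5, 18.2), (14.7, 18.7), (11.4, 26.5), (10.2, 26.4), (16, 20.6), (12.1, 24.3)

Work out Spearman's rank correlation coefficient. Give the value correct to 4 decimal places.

Rank a: 4, 5, 2, 1, 6, 3
Rank b: 1, 2, 6, 5, 3, 4
d = rank(a) − rank(b): 3, 3, -4, -4, 3, -1; Σd² = 60
ρ = 1 − 6Σd² / [n(n²−1)] = 1 − 6×60 / (6×35) = 1 − 360/210 ≈ -0.7143

-0.7143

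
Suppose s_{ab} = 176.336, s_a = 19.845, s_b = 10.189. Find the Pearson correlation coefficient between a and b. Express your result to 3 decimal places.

0.872

r = Cov(a,b) / (s_a · s_b) = 176.336 / (19.845 × 10.189)
  = 176.336 / 202.2007 ≈ 0.872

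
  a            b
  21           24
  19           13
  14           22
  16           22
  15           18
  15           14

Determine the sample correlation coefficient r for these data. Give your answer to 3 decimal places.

0.123

n = 6, Σa = 100, Σb = 113, Σa² = 1704, Σb² = 2233, Σab = 1891
nΣab − ΣaΣb = 11346 − 11300 = 46
nΣa² − (Σa)² = 10224 − 10000 = 224; nΣb² − (Σb)² = 13398 − 12769 = 629
r = 46 / √(224 × 629) = 46 / 375.3612 ≈ 0.123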